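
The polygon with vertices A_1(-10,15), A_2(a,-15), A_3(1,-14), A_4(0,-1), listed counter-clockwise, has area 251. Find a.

-12

The doubled signed area Σ (x_i y_{i+1} − x_{i+1} y_i) is linear in a.
With a=0 it equals 154; the coefficient of a is -29 (from the two edges through A_2).
So -29·a + 154 = 2·251 = 502 ⇒ a = -12.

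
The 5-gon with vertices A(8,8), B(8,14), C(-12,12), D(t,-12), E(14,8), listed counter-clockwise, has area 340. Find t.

The doubled signed area Σ (x_i y_{i+1} − x_{i+1} y_i) is linear in t.
With t=0 it equals 672; the coefficient of t is -4 (from the two edges through D).
So -4·t + 672 = 2·340 = 680 ⇒ t = -2.

-2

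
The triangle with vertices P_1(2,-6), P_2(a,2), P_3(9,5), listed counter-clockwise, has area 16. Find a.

10

The doubled signed area Σ (x_i y_{i+1} − x_{i+1} y_i) is linear in a.
With a=0 it equals -78; the coefficient of a is 11 (from the two edges through P_2).
So 11·a + -78 = 2·16 = 32 ⇒ a = 10.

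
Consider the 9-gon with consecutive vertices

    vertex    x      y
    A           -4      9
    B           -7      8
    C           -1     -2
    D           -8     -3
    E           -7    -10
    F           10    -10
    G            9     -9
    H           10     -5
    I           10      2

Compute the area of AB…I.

Apply the shoelace formula: 2A = Σ (x_i·y_{i+1} − x_{i+1}·y_i), indices taken mod 9.
Σ = (31) + (22) + (-13) + (59) + (170) + (0) + (45) + (70) + (98) = 482
Area = |Σ|/2 = 241.

241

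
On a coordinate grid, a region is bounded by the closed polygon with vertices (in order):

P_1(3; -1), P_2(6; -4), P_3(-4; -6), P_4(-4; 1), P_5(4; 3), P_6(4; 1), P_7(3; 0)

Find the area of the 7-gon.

Apply the shoelace formula: 2A = Σ (x_i·y_{i+1} − x_{i+1}·y_i), indices taken mod 7.
P_1→P_2: (3)(-4) − (6)(-1) = -6
P_2→P_3: (6)(-6) − (-4)(-4) = -52
P_3→P_4: (-4)(1) − (-4)(-6) = -28
P_4→P_5: (-4)(3) − (4)(1) = -16
P_5→P_6: (4)(1) − (4)(3) = -8
P_6→P_7: (4)(0) − (3)(1) = -3
P_7→P_1: (3)(-1) − (3)(0) = -3
Σ = -116
Area = |Σ|/2 = 58.

58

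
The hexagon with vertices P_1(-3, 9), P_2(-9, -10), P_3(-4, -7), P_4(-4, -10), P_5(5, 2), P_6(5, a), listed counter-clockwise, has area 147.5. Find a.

9

Write out the shoelace sum; only the two edges meeting at P_6 involve a:
2·Area = [(5·a − 5·2) + (5·9 − (-3)·a)] + 188
       = 8·a + 223 = 295
⇒ a = 9.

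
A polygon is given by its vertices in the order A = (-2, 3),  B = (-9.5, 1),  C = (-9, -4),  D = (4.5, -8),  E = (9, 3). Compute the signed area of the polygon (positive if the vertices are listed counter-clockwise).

A→B: (-2)(1) − (-9.5)(3) = 26.5
B→C: (-9.5)(-4) − (-9)(1) = 47
C→D: (-9)(-8) − (4.5)(-4) = 90
D→E: (4.5)(3) − (9)(-8) = 85.5
E→A: (9)(3) − (-2)(3) = 33
Σ = 282
Signed area = Σ/2 = 141 (positive ⇒ counter-clockwise traversal).

141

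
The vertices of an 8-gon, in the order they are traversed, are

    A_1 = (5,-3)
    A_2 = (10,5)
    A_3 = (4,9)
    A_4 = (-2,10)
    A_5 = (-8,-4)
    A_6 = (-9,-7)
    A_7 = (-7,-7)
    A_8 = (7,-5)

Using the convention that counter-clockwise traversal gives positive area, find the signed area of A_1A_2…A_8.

196.5

Apply the shoelace formula: 2A = Σ (x_i·y_{i+1} − x_{i+1}·y_i), indices taken mod 8.
Σ = (55) + (70) + (58) + (88) + (20) + (14) + (84) + (4) = 393
Signed area = Σ/2 = 196.5 (positive ⇒ counter-clockwise traversal).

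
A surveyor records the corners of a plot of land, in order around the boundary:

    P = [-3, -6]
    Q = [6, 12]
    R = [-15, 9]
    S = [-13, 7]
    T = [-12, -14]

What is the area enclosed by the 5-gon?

Apply Gauss's area formula: 2A = Σ (x_i·y_{i+1} − x_{i+1}·y_i), indices taken mod 5.
Cross-terms: 0, 234, 12, 266, 30  ⇒  Σ = 542
Area = |Σ|/2 = 271.

271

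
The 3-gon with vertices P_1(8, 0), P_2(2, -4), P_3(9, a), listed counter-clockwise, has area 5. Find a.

-1

Write out the shoelace sum; only the two edges meeting at P_3 involve a:
2·Area = [(2·a − 9·(-4)) + (9·0 − 8·a)] + -32
       = -6·a + 4 = 10
⇒ a = -1.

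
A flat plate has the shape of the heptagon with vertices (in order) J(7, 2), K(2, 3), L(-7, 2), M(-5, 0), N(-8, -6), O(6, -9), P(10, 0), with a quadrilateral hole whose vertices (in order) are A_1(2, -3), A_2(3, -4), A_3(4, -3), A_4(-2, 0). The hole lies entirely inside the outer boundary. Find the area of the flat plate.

146

Outer boundary:
Apply the shoelace formula: 2A = Σ (x_i·y_{i+1} − x_{i+1}·y_i), indices taken mod 7.
Σ = (17) + (25) + (10) + (30) + (108) + (90) + (20) = 300
Area = |Σ|/2 = 150.
Hole:
Apply the shoelace formula: 2A = Σ (x_i·y_{i+1} − x_{i+1}·y_i), indices taken mod 4.
A_1→A_2: (2)(-4) − (3)(-3) = 1
A_2→A_3: (3)(-3) − (4)(-4) = 7
A_3→A_4: (4)(0) − (-2)(-3) = -6
A_4→A_1: (-2)(-3) − (2)(0) = 6
Σ = 8
Area = |Σ|/2 = 4.
Net area = 150 − 4 = 146.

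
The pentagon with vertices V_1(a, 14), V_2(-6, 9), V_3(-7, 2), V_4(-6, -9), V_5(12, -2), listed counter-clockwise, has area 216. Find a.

Write out the shoelace sum; only the two edges meeting at V_1 involve a:
2·Area = [(12·14 − a·(-2)) + (a·9 − (-6)·14)] + 246
       = 11·a + 498 = 432
⇒ a = -6.

-6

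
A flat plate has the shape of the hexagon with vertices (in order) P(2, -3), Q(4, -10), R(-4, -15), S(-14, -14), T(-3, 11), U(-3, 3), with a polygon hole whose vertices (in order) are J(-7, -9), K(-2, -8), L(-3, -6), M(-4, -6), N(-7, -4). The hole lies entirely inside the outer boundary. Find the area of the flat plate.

201

Outer boundary:
Apply the shoelace (surveyor's) formula: 2A = Σ (x_i·y_{i+1} − x_{i+1}·y_i), indices taken mod 6.
Σ = (-8) + (-100) + (-154) + (-196) + (24) + (3) = -431
Area = |Σ|/2 = 215.5.
Hole:
Apply the shoelace (surveyor's) formula: 2A = Σ (x_i·y_{i+1} − x_{i+1}·y_i), indices taken mod 5.
Σ = (38) + (-12) + (-6) + (-26) + (35) = 29
Area = |Σ|/2 = 14.5.
Net area = 215.5 − 14.5 = 201.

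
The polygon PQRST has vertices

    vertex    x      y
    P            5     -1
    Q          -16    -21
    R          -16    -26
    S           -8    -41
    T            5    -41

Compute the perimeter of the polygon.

104

|PQ| = √((-21)² + (-20)²) = √841 = 29
|QR| = √((0)² + (-5)²) = √25 = 5
|RS| = √((8)² + (-15)²) = √289 = 17
|ST| = √((13)² + (0)²) = √169 = 13
|TP| = √((0)² + (40)²) = √1600 = 40
Perimeter = 29 + 5 + 17 + 13 + 40 = 104.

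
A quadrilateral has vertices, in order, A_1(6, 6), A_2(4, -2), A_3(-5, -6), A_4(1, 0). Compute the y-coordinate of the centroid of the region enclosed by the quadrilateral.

Apply Gauss's area formula. First the cross-terms c_i = x_i·y_{i+1} − x_{i+1}·y_i:
  -36, -34, 6, 6  ⇒  2A = -58, A = -29.
Then Σ (y_i + y_{i+1})·c_i = 128, so ȳ = 128 / (6·(-29)) = -64/87.

-64/87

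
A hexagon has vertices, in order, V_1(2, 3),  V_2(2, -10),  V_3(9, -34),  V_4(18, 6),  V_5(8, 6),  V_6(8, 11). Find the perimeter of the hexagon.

|V_1V_2| = √((0)² + (-13)²) = √169 = 13
|V_2V_3| = √((7)² + (-24)²) = √625 = 25
|V_3V_4| = √((9)² + (40)²) = √1681 = 41
|V_4V_5| = √((-10)² + (0)²) = √100 = 10
|V_5V_6| = √((0)² + (5)²) = √25 = 5
|V_6V_1| = √((-6)² + (-8)²) = √100 = 10
Perimeter = 13 + 25 + 41 + 10 + 5 + 10 = 104.

104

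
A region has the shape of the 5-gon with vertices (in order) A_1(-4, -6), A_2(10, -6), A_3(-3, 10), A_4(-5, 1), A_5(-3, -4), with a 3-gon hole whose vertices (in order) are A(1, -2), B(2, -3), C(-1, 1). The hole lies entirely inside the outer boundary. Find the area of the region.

Outer boundary:
Apply the surveyor's formula: 2A = Σ (x_i·y_{i+1} − x_{i+1}·y_i), indices taken mod 5.
Σ = (84) + (82) + (47) + (23) + (2) = 238
Area = |Σ|/2 = 119.
Hole:
Σ = (1) + (-1) + (1) = 1
Area = |Σ|/2 = 0.5.
Net area = 119 − 0.5 = 118.5.

118.5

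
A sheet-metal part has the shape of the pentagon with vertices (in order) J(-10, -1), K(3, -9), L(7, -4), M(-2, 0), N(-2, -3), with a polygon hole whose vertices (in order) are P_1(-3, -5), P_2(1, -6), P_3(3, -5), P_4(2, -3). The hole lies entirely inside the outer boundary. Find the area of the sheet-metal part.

48

Outer boundary:
Σ = (93) + (51) + (-8) + (6) + (-28) = 114
Area = |Σ|/2 = 57.
Hole:
Cross-terms: 23, 13, 1, -19  ⇒  Σ = 18
Area = |Σ|/2 = 9.
Net area = 57 − 9 = 48.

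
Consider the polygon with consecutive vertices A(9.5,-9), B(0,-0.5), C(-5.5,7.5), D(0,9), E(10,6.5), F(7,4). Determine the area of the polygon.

126.75

Apply the shoelace formula: 2A = Σ (x_i·y_{i+1} − x_{i+1}·y_i), indices taken mod 6.
A→B: (9.5)(-0.5) − (0)(-9) = -4.75
B→C: (0)(7.5) − (-5.5)(-0.5) = -2.75
C→D: (-5.5)(9) − (0)(7.5) = -49.5
D→E: (0)(6.5) − (10)(9) = -90
E→F: (10)(4) − (7)(6.5) = -5.5
F→A: (7)(-9) − (9.5)(4) = -101
Σ = -253.5
Area = |Σ|/2 = 126.75.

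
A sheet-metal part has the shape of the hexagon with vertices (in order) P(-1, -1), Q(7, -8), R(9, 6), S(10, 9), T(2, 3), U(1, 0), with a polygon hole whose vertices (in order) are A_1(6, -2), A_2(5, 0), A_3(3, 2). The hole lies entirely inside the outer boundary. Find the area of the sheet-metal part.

78

Outer boundary:
Apply the surveyor's formula: 2A = Σ (x_i·y_{i+1} − x_{i+1}·y_i), indices taken mod 6.
Σ = (15) + (114) + (21) + (12) + (-3) + (-1) = 158
Area = |Σ|/2 = 79.
Hole:
Apply the surveyor's formula: 2A = Σ (x_i·y_{i+1} − x_{i+1}·y_i), indices taken mod 3.
Σ = (10) + (10) + (-18) = 2
Area = |Σ|/2 = 1.
Net area = 79 − 1 = 78.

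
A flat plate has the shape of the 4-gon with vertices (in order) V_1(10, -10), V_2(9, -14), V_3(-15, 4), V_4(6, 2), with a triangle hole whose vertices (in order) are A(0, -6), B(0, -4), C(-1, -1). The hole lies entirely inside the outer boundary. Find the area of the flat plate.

178

Outer boundary:
Apply the surveyor's formula: 2A = Σ (x_i·y_{i+1} − x_{i+1}·y_i), indices taken mod 4.
V_1→V_2: (10)(-14) − (9)(-10) = -50
V_2→V_3: (9)(4) − (-15)(-14) = -174
V_3→V_4: (-15)(2) − (6)(4) = -54
V_4→V_1: (6)(-10) − (10)(2) = -80
Σ = -358
Area = |Σ|/2 = 179.
Hole:
Apply the surveyor's formula: 2A = Σ (x_i·y_{i+1} − x_{i+1}·y_i), indices taken mod 3.
Σ = (0) + (-4) + (6) = 2
Area = |Σ|/2 = 1.
Net area = 179 − 1 = 178.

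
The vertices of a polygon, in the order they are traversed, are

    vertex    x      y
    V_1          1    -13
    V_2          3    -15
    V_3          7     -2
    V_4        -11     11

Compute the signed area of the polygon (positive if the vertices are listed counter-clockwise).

Apply Gauss's area formula: 2A = Σ (x_i·y_{i+1} − x_{i+1}·y_i), indices taken mod 4.
Σ = (24) + (99) + (55) + (132) = 310
Signed area = Σ/2 = 155 (positive ⇒ counter-clockwise traversal).

155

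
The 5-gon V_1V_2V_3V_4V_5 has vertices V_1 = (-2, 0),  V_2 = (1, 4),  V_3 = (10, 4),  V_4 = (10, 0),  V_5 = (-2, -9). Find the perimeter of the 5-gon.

42

|V_1V_2| = √((3)² + (4)²) = √25 = 5
|V_2V_3| = √((9)² + (0)²) = √81 = 9
|V_3V_4| = √((0)² + (-4)²) = √16 = 4
|V_4V_5| = √((-12)² + (-9)²) = √225 = 15
|V_5V_1| = √((0)² + (9)²) = √81 = 9
Perimeter = 5 + 9 + 4 + 15 + 9 = 42.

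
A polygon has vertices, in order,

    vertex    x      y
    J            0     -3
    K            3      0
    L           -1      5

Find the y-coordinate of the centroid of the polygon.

Apply the shoelace (surveyor's) formula. First the cross-terms c_i = x_i·y_{i+1} − x_{i+1}·y_i:
  9, 15, 3  ⇒  2A = 27, A = 13.5.
Then Σ (y_i + y_{i+1})·c_i = 54, so ȳ = 54 / (6·13.5) = 2/3.

2/3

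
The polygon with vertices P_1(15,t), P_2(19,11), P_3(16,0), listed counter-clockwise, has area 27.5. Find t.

-22

Write out the shoelace sum; only the two edges meeting at P_1 involve t:
2·Area = [(16·t − 15·0) + (15·11 − 19·t)] + -176
       = -3·t + -11 = 55
⇒ t = -22.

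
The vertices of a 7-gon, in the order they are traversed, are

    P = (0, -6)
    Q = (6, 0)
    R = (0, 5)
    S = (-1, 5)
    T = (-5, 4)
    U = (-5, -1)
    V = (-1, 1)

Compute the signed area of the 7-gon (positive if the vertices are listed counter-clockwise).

58.5

Σ = (36) + (30) + (5) + (21) + (25) + (-6) + (6) = 117
Signed area = Σ/2 = 58.5 (positive ⇒ counter-clockwise traversal).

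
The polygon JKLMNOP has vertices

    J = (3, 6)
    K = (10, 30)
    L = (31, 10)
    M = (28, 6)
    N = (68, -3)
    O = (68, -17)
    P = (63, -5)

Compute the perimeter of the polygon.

188

|JK| = √((7)² + (24)²) = √625 = 25
|KL| = √((21)² + (-20)²) = √841 = 29
|LM| = √((-3)² + (-4)²) = √25 = 5
|MN| = √((40)² + (-9)²) = √1681 = 41
|NO| = √((0)² + (-14)²) = √196 = 14
|OP| = √((-5)² + (12)²) = √169 = 13
|PJ| = √((-60)² + (11)²) = √3721 = 61
Perimeter = 25 + 29 + 5 + 41 + 14 + 13 + 61 = 188.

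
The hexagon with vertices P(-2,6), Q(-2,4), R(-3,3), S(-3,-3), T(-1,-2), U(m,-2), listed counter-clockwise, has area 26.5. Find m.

The doubled signed area Σ (x_i y_{i+1} − x_{i+1} y_i) is linear in m.
With m=0 it equals 29; the coefficient of m is 8 (from the two edges through U).
So 8·m + 29 = 2·26.5 = 53 ⇒ m = 3.

3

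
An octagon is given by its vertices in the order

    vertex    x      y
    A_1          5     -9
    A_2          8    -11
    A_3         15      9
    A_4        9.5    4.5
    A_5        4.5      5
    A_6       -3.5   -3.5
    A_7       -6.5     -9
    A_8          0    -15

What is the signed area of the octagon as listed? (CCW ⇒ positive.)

Σ = (17) + (237) + (-18) + (27.25) + (1.75) + (8.75) + (97.5) + (75) = 446.25
Signed area = Σ/2 = 223.125 (positive ⇒ counter-clockwise traversal).

223.125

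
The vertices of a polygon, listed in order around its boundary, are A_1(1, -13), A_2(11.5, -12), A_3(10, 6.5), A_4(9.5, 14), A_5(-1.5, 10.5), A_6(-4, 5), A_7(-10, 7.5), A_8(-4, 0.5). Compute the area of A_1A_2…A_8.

Apply the surveyor's formula: 2A = Σ (x_i·y_{i+1} − x_{i+1}·y_i), indices taken mod 8.
Cross-terms: 137.5, 194.75, 78.25, 120.75, 34.5, 20, 25, 51.5  ⇒  Σ = 662.25
Area = |Σ|/2 = 331.125.

331.125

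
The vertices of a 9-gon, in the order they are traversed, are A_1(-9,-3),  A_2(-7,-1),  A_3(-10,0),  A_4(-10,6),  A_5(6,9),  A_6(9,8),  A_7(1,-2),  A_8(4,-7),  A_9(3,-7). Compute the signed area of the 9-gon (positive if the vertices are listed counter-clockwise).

-172.5

Σ = (-12) + (-10) + (-60) + (-126) + (-33) + (-26) + (1) + (-7) + (-72) = -345
Signed area = Σ/2 = -172.5 (negative ⇒ clockwise traversal).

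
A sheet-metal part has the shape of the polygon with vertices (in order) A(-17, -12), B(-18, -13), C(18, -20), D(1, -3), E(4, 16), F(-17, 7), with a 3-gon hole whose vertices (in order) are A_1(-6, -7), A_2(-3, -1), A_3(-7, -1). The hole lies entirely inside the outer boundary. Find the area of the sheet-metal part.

Outer boundary:
Apply the shoelace formula: 2A = Σ (x_i·y_{i+1} − x_{i+1}·y_i), indices taken mod 6.
A→B: (-17)(-13) − (-18)(-12) = 5
B→C: (-18)(-20) − (18)(-13) = 594
C→D: (18)(-3) − (1)(-20) = -34
D→E: (1)(16) − (4)(-3) = 28
E→F: (4)(7) − (-17)(16) = 300
F→A: (-17)(-12) − (-17)(7) = 323
Σ = 1216
Area = |Σ|/2 = 608.
Hole:
Apply the shoelace formula: 2A = Σ (x_i·y_{i+1} − x_{i+1}·y_i), indices taken mod 3.
Σ = (-15) + (-4) + (43) = 24
Area = |Σ|/2 = 12.
Net area = 608 − 12 = 596.

596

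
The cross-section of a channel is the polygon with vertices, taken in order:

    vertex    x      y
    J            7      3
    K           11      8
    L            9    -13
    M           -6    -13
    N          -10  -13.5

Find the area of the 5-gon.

Σ = (23) + (-215) + (-195) + (-49) + (64.5) = -371.5
Area = |Σ|/2 = 185.75.

185.75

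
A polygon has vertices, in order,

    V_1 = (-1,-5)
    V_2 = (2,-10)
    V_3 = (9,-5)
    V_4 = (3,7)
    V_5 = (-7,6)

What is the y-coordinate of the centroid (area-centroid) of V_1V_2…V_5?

-72/143

Apply the shoelace formula. First the cross-terms c_i = x_i·y_{i+1} − x_{i+1}·y_i:
  20, 80, 78, 67, 41  ⇒  2A = 286, A = 143.
Then Σ (y_i + y_{i+1})·c_i = -432, so ȳ = -432 / (6·143) = -72/143.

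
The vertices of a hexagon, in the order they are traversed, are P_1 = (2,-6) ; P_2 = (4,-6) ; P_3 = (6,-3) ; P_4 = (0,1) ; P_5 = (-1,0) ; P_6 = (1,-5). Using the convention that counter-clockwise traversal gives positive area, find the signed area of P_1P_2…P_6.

26

Σ = (12) + (24) + (6) + (1) + (5) + (4) = 52
Signed area = Σ/2 = 26 (positive ⇒ counter-clockwise traversal).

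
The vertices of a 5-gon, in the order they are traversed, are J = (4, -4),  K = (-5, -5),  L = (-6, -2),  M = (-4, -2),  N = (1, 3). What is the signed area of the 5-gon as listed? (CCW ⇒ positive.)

Apply the surveyor's formula: 2A = Σ (x_i·y_{i+1} − x_{i+1}·y_i), indices taken mod 5.
J→K: (4)(-5) − (-5)(-4) = -40
K→L: (-5)(-2) − (-6)(-5) = -20
L→M: (-6)(-2) − (-4)(-2) = 4
M→N: (-4)(3) − (1)(-2) = -10
N→J: (1)(-4) − (4)(3) = -16
Σ = -82
Signed area = Σ/2 = -41 (negative ⇒ clockwise traversal).

-41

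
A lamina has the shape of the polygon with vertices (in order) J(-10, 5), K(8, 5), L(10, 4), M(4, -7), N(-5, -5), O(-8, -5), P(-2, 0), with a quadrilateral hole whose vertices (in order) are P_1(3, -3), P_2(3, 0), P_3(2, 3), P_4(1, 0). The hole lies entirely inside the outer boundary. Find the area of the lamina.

136

Outer boundary:
Apply Gauss's area formula: 2A = Σ (x_i·y_{i+1} − x_{i+1}·y_i), indices taken mod 7.
J→K: (-10)(5) − (8)(5) = -90
K→L: (8)(4) − (10)(5) = -18
L→M: (10)(-7) − (4)(4) = -86
M→N: (4)(-5) − (-5)(-7) = -55
N→O: (-5)(-5) − (-8)(-5) = -15
O→P: (-8)(0) − (-2)(-5) = -10
P→J: (-2)(5) − (-10)(0) = -10
Σ = -284
Area = |Σ|/2 = 142.
Hole:
P_1→P_2: (3)(0) − (3)(-3) = 9
P_2→P_3: (3)(3) − (2)(0) = 9
P_3→P_4: (2)(0) − (1)(3) = -3
P_4→P_1: (1)(-3) − (3)(0) = -3
Σ = 12
Area = |Σ|/2 = 6.
Net area = 142 − 6 = 136.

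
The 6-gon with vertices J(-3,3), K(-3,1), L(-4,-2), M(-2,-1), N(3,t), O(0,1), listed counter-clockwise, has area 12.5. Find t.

0

Write out the shoelace sum; only the two edges meeting at N involve t:
2·Area = [((-2)·t − 3·(-1)) + (3·1 − 0·t)] + 19
       = -2·t + 25 = 25
⇒ t = 0.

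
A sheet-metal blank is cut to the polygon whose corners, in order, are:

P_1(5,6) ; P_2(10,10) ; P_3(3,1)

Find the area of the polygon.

8.5

Apply Gauss's area formula: 2A = Σ (x_i·y_{i+1} − x_{i+1}·y_i), indices taken mod 3.
Σ = (-10) + (-20) + (13) = -17
Area = |Σ|/2 = 8.5.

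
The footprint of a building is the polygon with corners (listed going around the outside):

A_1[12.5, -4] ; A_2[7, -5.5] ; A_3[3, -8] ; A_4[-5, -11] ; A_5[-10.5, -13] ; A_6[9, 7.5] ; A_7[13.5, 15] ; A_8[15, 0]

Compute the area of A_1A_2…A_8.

208.375

Apply Gauss's area formula: 2A = Σ (x_i·y_{i+1} − x_{i+1}·y_i), indices taken mod 8.
Σ = (-40.75) + (-39.5) + (-73) + (-50.5) + (38.25) + (33.75) + (-225) + (-60) = -416.75
Area = |Σ|/2 = 208.375.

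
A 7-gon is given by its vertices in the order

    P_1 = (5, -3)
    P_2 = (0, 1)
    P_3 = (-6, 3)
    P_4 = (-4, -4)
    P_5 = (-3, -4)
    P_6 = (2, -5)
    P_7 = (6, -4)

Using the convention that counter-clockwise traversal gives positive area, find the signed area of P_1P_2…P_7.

Apply Gauss's area formula: 2A = Σ (x_i·y_{i+1} − x_{i+1}·y_i), indices taken mod 7.
Cross-terms: 5, 6, 36, 4, 23, 22, 2  ⇒  Σ = 98
Signed area = Σ/2 = 49 (positive ⇒ counter-clockwise traversal).

49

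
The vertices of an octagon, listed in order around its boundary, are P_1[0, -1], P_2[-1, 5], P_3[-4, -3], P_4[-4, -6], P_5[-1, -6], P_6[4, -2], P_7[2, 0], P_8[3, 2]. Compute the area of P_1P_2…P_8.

Apply the surveyor's formula: 2A = Σ (x_i·y_{i+1} − x_{i+1}·y_i), indices taken mod 8.
Cross-terms: -1, 23, 12, 18, 26, 4, 4, -3  ⇒  Σ = 83
Area = |Σ|/2 = 41.5.

41.5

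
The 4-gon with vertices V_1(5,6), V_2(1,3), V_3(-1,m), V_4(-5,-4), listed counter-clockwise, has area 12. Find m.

3

The doubled signed area Σ (x_i y_{i+1} − x_{i+1} y_i) is linear in m.
With m=0 it equals 6; the coefficient of m is 6 (from the two edges through V_3).
So 6·m + 6 = 2·12 = 24 ⇒ m = 3.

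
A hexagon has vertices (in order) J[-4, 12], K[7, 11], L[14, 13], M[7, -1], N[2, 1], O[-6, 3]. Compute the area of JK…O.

167.5

Σ = (-128) + (-63) + (-105) + (9) + (12) + (-60) = -335
Area = |Σ|/2 = 167.5.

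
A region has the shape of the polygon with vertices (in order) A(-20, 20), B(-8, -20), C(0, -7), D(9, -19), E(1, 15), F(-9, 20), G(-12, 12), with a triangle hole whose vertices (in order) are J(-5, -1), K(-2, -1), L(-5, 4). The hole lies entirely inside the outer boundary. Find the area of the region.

552.5

Outer boundary:
Apply the shoelace (surveyor's) formula: 2A = Σ (x_i·y_{i+1} − x_{i+1}·y_i), indices taken mod 7.
A→B: (-20)(-20) − (-8)(20) = 560
B→C: (-8)(-7) − (0)(-20) = 56
C→D: (0)(-19) − (9)(-7) = 63
D→E: (9)(15) − (1)(-19) = 154
E→F: (1)(20) − (-9)(15) = 155
F→G: (-9)(12) − (-12)(20) = 132
G→A: (-12)(20) − (-20)(12) = 0
Σ = 1120
Area = |Σ|/2 = 560.
Hole:
Apply the shoelace formula: 2A = Σ (x_i·y_{i+1} − x_{i+1}·y_i), indices taken mod 3.
J→K: (-5)(-1) − (-2)(-1) = 3
K→L: (-2)(4) − (-5)(-1) = -13
L→J: (-5)(-1) − (-5)(4) = 25
Σ = 15
Area = |Σ|/2 = 7.5.
Net area = 560 − 7.5 = 552.5.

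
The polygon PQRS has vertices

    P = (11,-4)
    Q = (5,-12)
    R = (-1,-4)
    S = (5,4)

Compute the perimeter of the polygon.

|PQ| = √((-6)² + (-8)²) = √100 = 10
|QR| = √((-6)² + (8)²) = √100 = 10
|RS| = √((6)² + (8)²) = √100 = 10
|SP| = √((6)² + (-8)²) = √100 = 10
Perimeter = 10 + 10 + 10 + 10 = 40.

40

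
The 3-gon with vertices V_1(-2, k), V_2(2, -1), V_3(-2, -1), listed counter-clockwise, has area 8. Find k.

-5

Write out the shoelace sum; only the two edges meeting at V_1 involve k:
2·Area = [((-2)·k − (-2)·(-1)) + ((-2)·(-1) − 2·k)] + -4
       = -4·k + -4 = 16
⇒ k = -5.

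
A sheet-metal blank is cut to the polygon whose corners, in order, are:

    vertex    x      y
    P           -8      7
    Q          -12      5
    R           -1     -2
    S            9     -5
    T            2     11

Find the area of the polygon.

153.5

Σ = (44) + (29) + (23) + (109) + (102) = 307
Area = |Σ|/2 = 153.5.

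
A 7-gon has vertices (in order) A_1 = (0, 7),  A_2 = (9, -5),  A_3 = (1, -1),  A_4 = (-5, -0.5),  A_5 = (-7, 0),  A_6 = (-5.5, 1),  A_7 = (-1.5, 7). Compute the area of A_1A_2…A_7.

A_1→A_2: (0)(-5) − (9)(7) = -63
A_2→A_3: (9)(-1) − (1)(-5) = -4
A_3→A_4: (1)(-0.5) − (-5)(-1) = -5.5
A_4→A_5: (-5)(0) − (-7)(-0.5) = -3.5
A_5→A_6: (-7)(1) − (-5.5)(0) = -7
A_6→A_7: (-5.5)(7) − (-1.5)(1) = -37
A_7→A_1: (-1.5)(7) − (0)(7) = -10.5
Σ = -130.5
Area = |Σ|/2 = 65.25.

65.25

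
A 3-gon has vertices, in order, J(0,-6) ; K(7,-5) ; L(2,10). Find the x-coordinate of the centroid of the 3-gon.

Apply the surveyor's formula. First the cross-terms c_i = x_i·y_{i+1} − x_{i+1}·y_i:
  42, 80, -12  ⇒  2A = 110, A = 55.
Then Σ (x_i + x_{i+1})·c_i = 990, so x̄ = 990 / (6·55) = 3.

3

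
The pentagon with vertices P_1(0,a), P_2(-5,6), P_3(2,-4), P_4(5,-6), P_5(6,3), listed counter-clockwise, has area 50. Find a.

3

Write out the shoelace sum; only the two edges meeting at P_1 involve a:
2·Area = [(6·a − 0·3) + (0·6 − (-5)·a)] + 67
       = 11·a + 67 = 100
⇒ a = 3.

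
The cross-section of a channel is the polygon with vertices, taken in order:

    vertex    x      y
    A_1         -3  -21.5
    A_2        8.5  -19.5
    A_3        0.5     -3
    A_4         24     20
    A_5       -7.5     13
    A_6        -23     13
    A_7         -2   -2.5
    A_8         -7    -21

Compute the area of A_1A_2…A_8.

Apply Gauss's area formula: 2A = Σ (x_i·y_{i+1} − x_{i+1}·y_i), indices taken mod 8.
Σ = (241.25) + (-15.75) + (82) + (462) + (201.5) + (83.5) + (24.5) + (87.5) = 1166.5
Area = |Σ|/2 = 583.25.

583.25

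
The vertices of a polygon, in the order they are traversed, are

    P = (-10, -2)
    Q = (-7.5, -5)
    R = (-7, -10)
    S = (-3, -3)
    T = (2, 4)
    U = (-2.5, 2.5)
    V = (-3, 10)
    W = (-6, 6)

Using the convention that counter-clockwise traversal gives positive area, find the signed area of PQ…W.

85.75

Apply Gauss's area formula: 2A = Σ (x_i·y_{i+1} − x_{i+1}·y_i), indices taken mod 8.
Cross-terms: 35, 40, -9, -6, 15, -17.5, 42, 72  ⇒  Σ = 171.5
Signed area = Σ/2 = 85.75 (positive ⇒ counter-clockwise traversal).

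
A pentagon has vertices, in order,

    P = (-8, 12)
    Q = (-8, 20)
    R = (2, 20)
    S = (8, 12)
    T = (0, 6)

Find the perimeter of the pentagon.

|PQ| = √((0)² + (8)²) = √64 = 8
|QR| = √((10)² + (0)²) = √100 = 10
|RS| = √((6)² + (-8)²) = √100 = 10
|ST| = √((-8)² + (-6)²) = √100 = 10
|TP| = √((-8)² + (6)²) = √100 = 10
Perimeter = 8 + 10 + 10 + 10 + 10 = 48.

48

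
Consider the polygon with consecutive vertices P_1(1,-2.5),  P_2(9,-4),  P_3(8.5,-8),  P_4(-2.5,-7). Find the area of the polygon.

42.875

Apply the shoelace formula: 2A = Σ (x_i·y_{i+1} − x_{i+1}·y_i), indices taken mod 4.
Cross-terms: 18.5, -38, -79.5, 13.25  ⇒  Σ = -85.75
Area = |Σ|/2 = 42.875.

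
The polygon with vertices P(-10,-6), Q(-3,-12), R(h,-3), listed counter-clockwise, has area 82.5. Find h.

14

Write out the shoelace sum; only the two edges meeting at R involve h:
2·Area = [((-3)·(-3) − h·(-12)) + (h·(-6) − (-10)·(-3))] + 102
       = 6·h + 81 = 165
⇒ h = 14.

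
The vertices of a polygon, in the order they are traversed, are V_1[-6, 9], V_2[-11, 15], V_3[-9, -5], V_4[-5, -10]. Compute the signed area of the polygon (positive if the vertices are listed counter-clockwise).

Apply Gauss's area formula: 2A = Σ (x_i·y_{i+1} − x_{i+1}·y_i), indices taken mod 4.
Σ = (9) + (190) + (65) + (-105) = 159
Signed area = Σ/2 = 79.5 (positive ⇒ counter-clockwise traversal).

79.5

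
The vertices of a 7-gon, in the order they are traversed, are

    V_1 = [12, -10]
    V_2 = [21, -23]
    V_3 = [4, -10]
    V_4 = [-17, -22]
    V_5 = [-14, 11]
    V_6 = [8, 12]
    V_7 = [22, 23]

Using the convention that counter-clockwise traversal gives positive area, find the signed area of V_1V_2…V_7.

Σ = (-66) + (-118) + (-258) + (-495) + (-256) + (-80) + (-496) = -1769
Signed area = Σ/2 = -884.5 (negative ⇒ clockwise traversal).

-884.5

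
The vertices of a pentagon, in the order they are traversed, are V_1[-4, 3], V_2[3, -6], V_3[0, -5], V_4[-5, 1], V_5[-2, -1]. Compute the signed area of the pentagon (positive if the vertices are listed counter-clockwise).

Σ = (15) + (-15) + (-25) + (7) + (-10) = -28
Signed area = Σ/2 = -14 (negative ⇒ clockwise traversal).

-14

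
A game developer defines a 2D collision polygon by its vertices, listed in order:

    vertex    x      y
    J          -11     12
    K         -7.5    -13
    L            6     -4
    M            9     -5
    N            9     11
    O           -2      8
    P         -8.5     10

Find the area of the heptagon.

320.5

Apply the shoelace formula: 2A = Σ (x_i·y_{i+1} − x_{i+1}·y_i), indices taken mod 7.
Σ = (233) + (108) + (6) + (144) + (94) + (48) + (8) = 641
Area = |Σ|/2 = 320.5.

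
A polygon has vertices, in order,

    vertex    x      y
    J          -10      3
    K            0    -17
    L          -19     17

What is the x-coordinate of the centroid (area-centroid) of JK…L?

-29/3

Apply the surveyor's formula. First the cross-terms c_i = x_i·y_{i+1} − x_{i+1}·y_i:
  170, -323, 113  ⇒  2A = -40, A = -20.
Then Σ (x_i + x_{i+1})·c_i = 1160, so x̄ = 1160 / (6·(-20)) = -29/3.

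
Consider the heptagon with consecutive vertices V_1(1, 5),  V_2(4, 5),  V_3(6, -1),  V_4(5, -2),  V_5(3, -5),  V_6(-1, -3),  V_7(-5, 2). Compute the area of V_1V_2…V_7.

Apply the shoelace (surveyor's) formula: 2A = Σ (x_i·y_{i+1} − x_{i+1}·y_i), indices taken mod 7.
Cross-terms: -15, -34, -7, -19, -14, -17, -27  ⇒  Σ = -133
Area = |Σ|/2 = 66.5.

66.5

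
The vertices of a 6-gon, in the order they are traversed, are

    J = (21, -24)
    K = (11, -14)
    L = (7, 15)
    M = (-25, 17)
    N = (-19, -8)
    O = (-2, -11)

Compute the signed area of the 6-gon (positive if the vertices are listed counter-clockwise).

Apply the surveyor's formula: 2A = Σ (x_i·y_{i+1} − x_{i+1}·y_i), indices taken mod 6.
Σ = (-30) + (263) + (494) + (523) + (193) + (279) = 1722
Signed area = Σ/2 = 861 (positive ⇒ counter-clockwise traversal).

861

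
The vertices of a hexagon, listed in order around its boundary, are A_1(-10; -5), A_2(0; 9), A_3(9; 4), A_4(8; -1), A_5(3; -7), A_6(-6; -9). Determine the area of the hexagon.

A_1→A_2: (-10)(9) − (0)(-5) = -90
A_2→A_3: (0)(4) − (9)(9) = -81
A_3→A_4: (9)(-1) − (8)(4) = -41
A_4→A_5: (8)(-7) − (3)(-1) = -53
A_5→A_6: (3)(-9) − (-6)(-7) = -69
A_6→A_1: (-6)(-5) − (-10)(-9) = -60
Σ = -394
Area = |Σ|/2 = 197.

197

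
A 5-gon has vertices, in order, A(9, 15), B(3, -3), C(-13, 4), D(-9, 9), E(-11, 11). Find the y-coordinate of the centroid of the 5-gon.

Apply Gauss's area formula. First the cross-terms c_i = x_i·y_{i+1} − x_{i+1}·y_i:
  -72, -27, -81, 0, -264  ⇒  2A = -444, A = -222.
Then Σ (y_i + y_{i+1})·c_i = -8808, so ȳ = -8808 / (6·(-222)) = 734/111.

734/111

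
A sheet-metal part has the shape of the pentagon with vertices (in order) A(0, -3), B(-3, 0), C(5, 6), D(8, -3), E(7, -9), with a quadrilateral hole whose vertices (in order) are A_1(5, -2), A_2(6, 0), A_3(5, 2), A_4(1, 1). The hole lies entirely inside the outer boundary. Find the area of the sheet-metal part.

Outer boundary:
Apply the shoelace formula: 2A = Σ (x_i·y_{i+1} − x_{i+1}·y_i), indices taken mod 5.
Cross-terms: -9, -18, -63, -51, -21  ⇒  Σ = -162
Area = |Σ|/2 = 81.
Hole:
Cross-terms: 12, 12, 3, -7  ⇒  Σ = 20
Area = |Σ|/2 = 10.
Net area = 81 − 10 = 71.

71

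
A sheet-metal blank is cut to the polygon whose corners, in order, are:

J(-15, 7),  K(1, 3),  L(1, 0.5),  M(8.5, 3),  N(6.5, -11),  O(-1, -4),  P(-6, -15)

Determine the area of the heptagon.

Apply Gauss's area formula: 2A = Σ (x_i·y_{i+1} − x_{i+1}·y_i), indices taken mod 7.
Σ = (-52) + (-2.5) + (-1.25) + (-113) + (-37) + (-9) + (-267) = -481.75
Area = |Σ|/2 = 240.875.

240.875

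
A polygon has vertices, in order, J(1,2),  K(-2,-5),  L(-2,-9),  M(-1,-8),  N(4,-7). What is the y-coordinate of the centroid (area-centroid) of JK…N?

Apply the shoelace formula. First the cross-terms c_i = x_i·y_{i+1} − x_{i+1}·y_i:
  -1, 8, 7, 39, 15  ⇒  2A = 68, A = 34.
Then Σ (y_i + y_{i+1})·c_i = -888, so ȳ = -888 / (6·34) = -74/17.

-74/17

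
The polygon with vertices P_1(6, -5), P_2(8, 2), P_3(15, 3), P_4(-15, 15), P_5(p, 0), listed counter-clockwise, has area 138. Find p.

2

Write out the shoelace sum; only the two edges meeting at P_5 involve p:
2·Area = [((-15)·0 − p·15) + (p·(-5) − 6·0)] + 316
       = -20·p + 316 = 276
⇒ p = 2.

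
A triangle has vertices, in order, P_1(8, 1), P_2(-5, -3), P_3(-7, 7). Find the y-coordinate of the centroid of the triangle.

5/3

Apply the shoelace formula. First the cross-terms c_i = x_i·y_{i+1} − x_{i+1}·y_i:
  -19, -56, -63  ⇒  2A = -138, A = -69.
Then Σ (y_i + y_{i+1})·c_i = -690, so ȳ = -690 / (6·(-69)) = 5/3.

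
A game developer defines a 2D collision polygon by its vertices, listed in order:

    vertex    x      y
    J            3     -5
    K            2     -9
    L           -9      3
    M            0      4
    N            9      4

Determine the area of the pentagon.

Apply the shoelace formula: 2A = Σ (x_i·y_{i+1} − x_{i+1}·y_i), indices taken mod 5.
J→K: (3)(-9) − (2)(-5) = -17
K→L: (2)(3) − (-9)(-9) = -75
L→M: (-9)(4) − (0)(3) = -36
M→N: (0)(4) − (9)(4) = -36
N→J: (9)(-5) − (3)(4) = -57
Σ = -221
Area = |Σ|/2 = 110.5.

110.5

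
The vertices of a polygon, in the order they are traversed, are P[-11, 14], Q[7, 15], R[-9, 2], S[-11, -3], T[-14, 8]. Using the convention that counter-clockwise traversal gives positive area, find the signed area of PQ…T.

Apply the shoelace formula: 2A = Σ (x_i·y_{i+1} − x_{i+1}·y_i), indices taken mod 5.
P→Q: (-11)(15) − (7)(14) = -263
Q→R: (7)(2) − (-9)(15) = 149
R→S: (-9)(-3) − (-11)(2) = 49
S→T: (-11)(8) − (-14)(-3) = -130
T→P: (-14)(14) − (-11)(8) = -108
Σ = -303
Signed area = Σ/2 = -151.5 (negative ⇒ clockwise traversal).

-151.5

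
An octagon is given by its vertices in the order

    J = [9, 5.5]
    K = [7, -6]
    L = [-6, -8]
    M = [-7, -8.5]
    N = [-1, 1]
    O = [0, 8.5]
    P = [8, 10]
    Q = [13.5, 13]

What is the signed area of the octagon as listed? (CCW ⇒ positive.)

-177.625

Apply the shoelace formula: 2A = Σ (x_i·y_{i+1} − x_{i+1}·y_i), indices taken mod 8.
Σ = (-92.5) + (-92) + (-5) + (-15.5) + (-8.5) + (-68) + (-31) + (-42.75) = -355.25
Signed area = Σ/2 = -177.625 (negative ⇒ clockwise traversal).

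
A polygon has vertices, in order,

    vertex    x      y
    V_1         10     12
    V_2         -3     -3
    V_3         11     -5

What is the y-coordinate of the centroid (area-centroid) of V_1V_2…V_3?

Apply Gauss's area formula. First the cross-terms c_i = x_i·y_{i+1} − x_{i+1}·y_i:
  6, 48, 182  ⇒  2A = 236, A = 118.
Then Σ (y_i + y_{i+1})·c_i = 944, so ȳ = 944 / (6·118) = 4/3.

4/3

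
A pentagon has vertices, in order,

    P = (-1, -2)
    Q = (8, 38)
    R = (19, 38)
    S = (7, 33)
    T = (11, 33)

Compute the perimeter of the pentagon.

106

|PQ| = √((9)² + (40)²) = √1681 = 41
|QR| = √((11)² + (0)²) = √121 = 11
|RS| = √((-12)² + (-5)²) = √169 = 13
|ST| = √((4)² + (0)²) = √16 = 4
|TP| = √((-12)² + (-35)²) = √1369 = 37
Perimeter = 41 + 11 + 13 + 4 + 37 = 106.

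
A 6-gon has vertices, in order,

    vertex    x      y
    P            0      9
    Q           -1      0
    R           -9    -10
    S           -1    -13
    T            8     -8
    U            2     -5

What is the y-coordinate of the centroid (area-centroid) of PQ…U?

Apply the surveyor's formula. First the cross-terms c_i = x_i·y_{i+1} − x_{i+1}·y_i:
  9, 10, 107, 112, -24, 18  ⇒  2A = 232, A = 116.
Then Σ (y_i + y_{i+1})·c_i = -4448, so ȳ = -4448 / (6·116) = -556/87.

-556/87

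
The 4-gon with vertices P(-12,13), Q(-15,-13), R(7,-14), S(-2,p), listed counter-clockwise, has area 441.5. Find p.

15

Write out the shoelace sum; only the two edges meeting at S involve p:
2·Area = [(7·p − (-2)·(-14)) + ((-2)·13 − (-12)·p)] + 652
       = 19·p + 598 = 883
⇒ p = 15.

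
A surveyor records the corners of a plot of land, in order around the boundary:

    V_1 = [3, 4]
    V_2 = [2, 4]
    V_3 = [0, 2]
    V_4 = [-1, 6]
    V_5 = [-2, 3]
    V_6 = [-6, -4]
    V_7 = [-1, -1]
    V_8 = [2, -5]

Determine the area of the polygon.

38.5

Σ = (4) + (4) + (2) + (9) + (26) + (2) + (7) + (23) = 77
Area = |Σ|/2 = 38.5.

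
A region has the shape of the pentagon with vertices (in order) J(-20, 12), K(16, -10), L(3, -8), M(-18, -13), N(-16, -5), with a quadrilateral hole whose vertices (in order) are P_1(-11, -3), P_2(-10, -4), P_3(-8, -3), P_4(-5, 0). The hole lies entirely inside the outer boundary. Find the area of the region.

Outer boundary:
Apply the surveyor's formula: 2A = Σ (x_i·y_{i+1} − x_{i+1}·y_i), indices taken mod 5.
Cross-terms: 8, -98, -183, -118, -292  ⇒  Σ = -683
Area = |Σ|/2 = 341.5.
Hole:
Apply the shoelace formula: 2A = Σ (x_i·y_{i+1} − x_{i+1}·y_i), indices taken mod 4.
Σ = (14) + (-2) + (-15) + (15) = 12
Area = |Σ|/2 = 6.
Net area = 341.5 − 6 = 335.5.

335.5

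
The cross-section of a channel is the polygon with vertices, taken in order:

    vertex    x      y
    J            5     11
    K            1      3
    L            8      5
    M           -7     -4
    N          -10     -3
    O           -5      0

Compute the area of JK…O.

Apply Gauss's area formula: 2A = Σ (x_i·y_{i+1} − x_{i+1}·y_i), indices taken mod 6.
J→K: (5)(3) − (1)(11) = 4
K→L: (1)(5) − (8)(3) = -19
L→M: (8)(-4) − (-7)(5) = 3
M→N: (-7)(-3) − (-10)(-4) = -19
N→O: (-10)(0) − (-5)(-3) = -15
O→J: (-5)(11) − (5)(0) = -55
Σ = -101
Area = |Σ|/2 = 50.5.

50.5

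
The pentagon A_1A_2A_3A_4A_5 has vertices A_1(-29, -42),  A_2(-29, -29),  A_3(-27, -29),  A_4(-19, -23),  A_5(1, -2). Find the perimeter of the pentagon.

104

|A_1A_2| = √((0)² + (13)²) = √169 = 13
|A_2A_3| = √((2)² + (0)²) = √4 = 2
|A_3A_4| = √((8)² + (6)²) = √100 = 10
|A_4A_5| = √((20)² + (21)²) = √841 = 29
|A_5A_1| = √((-30)² + (-40)²) = √2500 = 50
Perimeter = 13 + 2 + 10 + 29 + 50 = 104.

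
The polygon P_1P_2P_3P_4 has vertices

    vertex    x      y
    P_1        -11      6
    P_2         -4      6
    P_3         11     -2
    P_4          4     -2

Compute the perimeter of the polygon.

48

|P_1P_2| = √((7)² + (0)²) = √49 = 7
|P_2P_3| = √((15)² + (-8)²) = √289 = 17
|P_3P_4| = √((-7)² + (0)²) = √49 = 7
|P_4P_1| = √((-15)² + (8)²) = √289 = 17
Perimeter = 7 + 17 + 7 + 17 = 48.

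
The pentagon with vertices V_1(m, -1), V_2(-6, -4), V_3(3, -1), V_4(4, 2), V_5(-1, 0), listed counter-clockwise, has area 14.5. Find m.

-1

Write out the shoelace sum; only the two edges meeting at V_1 involve m:
2·Area = [((-1)·(-1) − m·0) + (m·(-4) − (-6)·(-1))] + 30
       = -4·m + 25 = 29
⇒ m = -1.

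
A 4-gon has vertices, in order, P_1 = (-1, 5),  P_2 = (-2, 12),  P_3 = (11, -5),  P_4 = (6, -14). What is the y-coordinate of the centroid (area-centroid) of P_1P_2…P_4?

Apply the surveyor's formula. First the cross-terms c_i = x_i·y_{i+1} − x_{i+1}·y_i:
  -2, -122, -124, 16  ⇒  2A = -232, A = -116.
Then Σ (y_i + y_{i+1})·c_i = 1324, so ȳ = 1324 / (6·(-116)) = -331/174.

-331/174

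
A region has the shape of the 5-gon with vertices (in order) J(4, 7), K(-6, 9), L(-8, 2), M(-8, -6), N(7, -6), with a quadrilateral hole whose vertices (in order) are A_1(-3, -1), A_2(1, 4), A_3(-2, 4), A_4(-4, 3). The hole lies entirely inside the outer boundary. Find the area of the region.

170.5

Outer boundary:
Apply the shoelace formula: 2A = Σ (x_i·y_{i+1} − x_{i+1}·y_i), indices taken mod 5.
J→K: (4)(9) − (-6)(7) = 78
K→L: (-6)(2) − (-8)(9) = 60
L→M: (-8)(-6) − (-8)(2) = 64
M→N: (-8)(-6) − (7)(-6) = 90
N→J: (7)(7) − (4)(-6) = 73
Σ = 365
Area = |Σ|/2 = 182.5.
Hole:
Apply the shoelace (surveyor's) formula: 2A = Σ (x_i·y_{i+1} − x_{i+1}·y_i), indices taken mod 4.
Σ = (-11) + (12) + (10) + (13) = 24
Area = |Σ|/2 = 12.
Net area = 182.5 − 12 = 170.5.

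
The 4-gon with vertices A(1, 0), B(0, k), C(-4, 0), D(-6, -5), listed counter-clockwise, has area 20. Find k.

3

Write out the shoelace sum; only the two edges meeting at B involve k:
2·Area = [(1·k − 0·0) + (0·0 − (-4)·k)] + 25
       = 5·k + 25 = 40
⇒ k = 3.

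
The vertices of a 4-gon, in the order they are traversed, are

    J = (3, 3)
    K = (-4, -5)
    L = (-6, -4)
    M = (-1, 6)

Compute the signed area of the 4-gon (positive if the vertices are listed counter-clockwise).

-39

Apply the shoelace (surveyor's) formula: 2A = Σ (x_i·y_{i+1} − x_{i+1}·y_i), indices taken mod 4.
Cross-terms: -3, -14, -40, -21  ⇒  Σ = -78
Signed area = Σ/2 = -39 (negative ⇒ clockwise traversal).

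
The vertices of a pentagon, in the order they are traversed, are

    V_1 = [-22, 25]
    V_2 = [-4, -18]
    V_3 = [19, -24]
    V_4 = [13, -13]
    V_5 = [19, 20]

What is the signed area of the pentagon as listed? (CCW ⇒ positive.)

Apply the shoelace (surveyor's) formula: 2A = Σ (x_i·y_{i+1} − x_{i+1}·y_i), indices taken mod 5.
Σ = (496) + (438) + (65) + (507) + (915) = 2421
Signed area = Σ/2 = 1210.5 (positive ⇒ counter-clockwise traversal).

1210.5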